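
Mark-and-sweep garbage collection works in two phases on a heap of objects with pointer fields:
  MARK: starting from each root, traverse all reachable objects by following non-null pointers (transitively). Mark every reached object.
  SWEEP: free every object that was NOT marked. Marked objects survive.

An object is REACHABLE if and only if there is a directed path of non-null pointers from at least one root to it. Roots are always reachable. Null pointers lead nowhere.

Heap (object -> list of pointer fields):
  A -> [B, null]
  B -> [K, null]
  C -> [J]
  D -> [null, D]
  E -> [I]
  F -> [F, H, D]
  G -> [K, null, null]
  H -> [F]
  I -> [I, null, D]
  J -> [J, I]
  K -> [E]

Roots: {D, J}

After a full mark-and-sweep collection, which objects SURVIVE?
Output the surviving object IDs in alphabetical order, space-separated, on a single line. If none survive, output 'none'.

Answer: D I J

Derivation:
Roots: D J
Mark D: refs=null D, marked=D
Mark J: refs=J I, marked=D J
Mark I: refs=I null D, marked=D I J
Unmarked (collected): A B C E F G H K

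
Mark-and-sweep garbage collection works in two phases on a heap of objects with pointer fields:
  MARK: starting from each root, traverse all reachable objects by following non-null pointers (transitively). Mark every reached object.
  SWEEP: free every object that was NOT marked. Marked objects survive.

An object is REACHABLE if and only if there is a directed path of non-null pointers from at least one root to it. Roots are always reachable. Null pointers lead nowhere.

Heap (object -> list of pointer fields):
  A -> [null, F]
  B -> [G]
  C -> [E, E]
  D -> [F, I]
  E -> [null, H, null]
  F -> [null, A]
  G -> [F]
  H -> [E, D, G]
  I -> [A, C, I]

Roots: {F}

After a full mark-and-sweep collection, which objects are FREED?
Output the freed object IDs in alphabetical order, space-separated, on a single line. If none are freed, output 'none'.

Roots: F
Mark F: refs=null A, marked=F
Mark A: refs=null F, marked=A F
Unmarked (collected): B C D E G H I

Answer: B C D E G H I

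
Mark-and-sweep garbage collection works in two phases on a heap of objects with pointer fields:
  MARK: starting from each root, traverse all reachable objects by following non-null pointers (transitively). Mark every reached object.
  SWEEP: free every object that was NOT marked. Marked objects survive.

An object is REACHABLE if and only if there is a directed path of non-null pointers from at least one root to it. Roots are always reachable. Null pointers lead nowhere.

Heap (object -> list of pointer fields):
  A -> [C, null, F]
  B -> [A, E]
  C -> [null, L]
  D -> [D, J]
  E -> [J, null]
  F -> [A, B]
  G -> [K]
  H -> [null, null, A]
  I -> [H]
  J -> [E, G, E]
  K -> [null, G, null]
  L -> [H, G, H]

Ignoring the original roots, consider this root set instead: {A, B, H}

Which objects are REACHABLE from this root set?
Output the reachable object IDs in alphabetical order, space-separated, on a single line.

Answer: A B C E F G H J K L

Derivation:
Roots: A B H
Mark A: refs=C null F, marked=A
Mark B: refs=A E, marked=A B
Mark H: refs=null null A, marked=A B H
Mark C: refs=null L, marked=A B C H
Mark F: refs=A B, marked=A B C F H
Mark E: refs=J null, marked=A B C E F H
Mark L: refs=H G H, marked=A B C E F H L
Mark J: refs=E G E, marked=A B C E F H J L
Mark G: refs=K, marked=A B C E F G H J L
Mark K: refs=null G null, marked=A B C E F G H J K L
Unmarked (collected): D I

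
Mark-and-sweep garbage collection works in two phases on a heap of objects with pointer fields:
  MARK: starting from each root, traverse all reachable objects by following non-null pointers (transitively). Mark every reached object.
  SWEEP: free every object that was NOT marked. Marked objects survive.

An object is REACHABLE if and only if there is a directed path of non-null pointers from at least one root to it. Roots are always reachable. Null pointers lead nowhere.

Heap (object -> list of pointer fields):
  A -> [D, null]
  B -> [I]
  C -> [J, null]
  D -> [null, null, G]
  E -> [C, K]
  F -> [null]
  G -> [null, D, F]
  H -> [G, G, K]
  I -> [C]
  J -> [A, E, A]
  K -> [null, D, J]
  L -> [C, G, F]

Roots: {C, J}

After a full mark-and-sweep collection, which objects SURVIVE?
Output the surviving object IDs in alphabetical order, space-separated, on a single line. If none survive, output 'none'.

Roots: C J
Mark C: refs=J null, marked=C
Mark J: refs=A E A, marked=C J
Mark A: refs=D null, marked=A C J
Mark E: refs=C K, marked=A C E J
Mark D: refs=null null G, marked=A C D E J
Mark K: refs=null D J, marked=A C D E J K
Mark G: refs=null D F, marked=A C D E G J K
Mark F: refs=null, marked=A C D E F G J K
Unmarked (collected): B H I L

Answer: A C D E F G J K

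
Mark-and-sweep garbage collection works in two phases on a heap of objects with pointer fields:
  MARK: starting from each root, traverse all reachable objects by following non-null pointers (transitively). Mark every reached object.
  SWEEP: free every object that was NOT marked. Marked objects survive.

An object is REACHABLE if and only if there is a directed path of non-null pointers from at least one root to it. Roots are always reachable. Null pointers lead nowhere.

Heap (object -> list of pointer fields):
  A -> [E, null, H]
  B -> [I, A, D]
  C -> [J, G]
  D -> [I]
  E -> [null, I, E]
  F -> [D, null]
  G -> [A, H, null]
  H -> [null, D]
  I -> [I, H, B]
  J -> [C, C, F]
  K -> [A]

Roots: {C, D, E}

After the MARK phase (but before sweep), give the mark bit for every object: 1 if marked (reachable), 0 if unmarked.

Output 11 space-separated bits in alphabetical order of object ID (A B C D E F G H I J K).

Answer: 1 1 1 1 1 1 1 1 1 1 0

Derivation:
Roots: C D E
Mark C: refs=J G, marked=C
Mark D: refs=I, marked=C D
Mark E: refs=null I E, marked=C D E
Mark J: refs=C C F, marked=C D E J
Mark G: refs=A H null, marked=C D E G J
Mark I: refs=I H B, marked=C D E G I J
Mark F: refs=D null, marked=C D E F G I J
Mark A: refs=E null H, marked=A C D E F G I J
Mark H: refs=null D, marked=A C D E F G H I J
Mark B: refs=I A D, marked=A B C D E F G H I J
Unmarked (collected): K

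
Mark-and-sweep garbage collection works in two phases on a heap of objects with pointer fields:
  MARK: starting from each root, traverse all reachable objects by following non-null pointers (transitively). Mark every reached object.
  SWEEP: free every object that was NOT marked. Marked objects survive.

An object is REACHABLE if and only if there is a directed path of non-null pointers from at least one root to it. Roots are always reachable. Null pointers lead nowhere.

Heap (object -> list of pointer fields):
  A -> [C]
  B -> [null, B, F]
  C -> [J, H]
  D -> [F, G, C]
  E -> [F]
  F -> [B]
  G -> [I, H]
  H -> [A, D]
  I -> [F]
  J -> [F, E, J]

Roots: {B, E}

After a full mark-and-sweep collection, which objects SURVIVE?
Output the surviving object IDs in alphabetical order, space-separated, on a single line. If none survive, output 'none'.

Answer: B E F

Derivation:
Roots: B E
Mark B: refs=null B F, marked=B
Mark E: refs=F, marked=B E
Mark F: refs=B, marked=B E F
Unmarked (collected): A C D G H I J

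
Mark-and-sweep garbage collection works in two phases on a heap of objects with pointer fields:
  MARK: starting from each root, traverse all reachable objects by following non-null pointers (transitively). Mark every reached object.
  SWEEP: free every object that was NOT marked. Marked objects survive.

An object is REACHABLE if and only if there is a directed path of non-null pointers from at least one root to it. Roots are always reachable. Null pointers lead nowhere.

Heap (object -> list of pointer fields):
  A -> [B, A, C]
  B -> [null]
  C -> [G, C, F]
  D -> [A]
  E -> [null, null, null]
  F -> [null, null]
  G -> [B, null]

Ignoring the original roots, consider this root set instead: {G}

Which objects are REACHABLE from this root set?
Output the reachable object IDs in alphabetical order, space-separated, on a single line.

Roots: G
Mark G: refs=B null, marked=G
Mark B: refs=null, marked=B G
Unmarked (collected): A C D E F

Answer: B G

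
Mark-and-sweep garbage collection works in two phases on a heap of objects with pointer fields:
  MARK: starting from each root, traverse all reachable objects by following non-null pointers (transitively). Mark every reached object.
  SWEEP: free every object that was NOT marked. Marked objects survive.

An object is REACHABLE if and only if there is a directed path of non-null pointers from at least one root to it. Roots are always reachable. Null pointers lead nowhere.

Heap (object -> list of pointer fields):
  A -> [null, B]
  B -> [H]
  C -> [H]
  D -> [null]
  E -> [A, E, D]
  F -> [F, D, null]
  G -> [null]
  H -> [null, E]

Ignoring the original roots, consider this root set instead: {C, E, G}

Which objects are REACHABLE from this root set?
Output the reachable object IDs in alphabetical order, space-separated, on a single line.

Roots: C E G
Mark C: refs=H, marked=C
Mark E: refs=A E D, marked=C E
Mark G: refs=null, marked=C E G
Mark H: refs=null E, marked=C E G H
Mark A: refs=null B, marked=A C E G H
Mark D: refs=null, marked=A C D E G H
Mark B: refs=H, marked=A B C D E G H
Unmarked (collected): F

Answer: A B C D E G H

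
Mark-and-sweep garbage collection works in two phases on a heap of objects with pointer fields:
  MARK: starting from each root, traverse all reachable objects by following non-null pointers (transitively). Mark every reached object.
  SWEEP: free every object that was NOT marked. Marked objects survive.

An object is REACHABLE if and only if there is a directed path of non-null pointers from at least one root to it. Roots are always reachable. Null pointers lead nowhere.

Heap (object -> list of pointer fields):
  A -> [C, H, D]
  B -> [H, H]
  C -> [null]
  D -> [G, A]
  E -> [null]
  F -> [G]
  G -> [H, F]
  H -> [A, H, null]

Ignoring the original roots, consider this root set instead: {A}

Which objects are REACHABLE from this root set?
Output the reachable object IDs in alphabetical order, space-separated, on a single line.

Roots: A
Mark A: refs=C H D, marked=A
Mark C: refs=null, marked=A C
Mark H: refs=A H null, marked=A C H
Mark D: refs=G A, marked=A C D H
Mark G: refs=H F, marked=A C D G H
Mark F: refs=G, marked=A C D F G H
Unmarked (collected): B E

Answer: A C D F G H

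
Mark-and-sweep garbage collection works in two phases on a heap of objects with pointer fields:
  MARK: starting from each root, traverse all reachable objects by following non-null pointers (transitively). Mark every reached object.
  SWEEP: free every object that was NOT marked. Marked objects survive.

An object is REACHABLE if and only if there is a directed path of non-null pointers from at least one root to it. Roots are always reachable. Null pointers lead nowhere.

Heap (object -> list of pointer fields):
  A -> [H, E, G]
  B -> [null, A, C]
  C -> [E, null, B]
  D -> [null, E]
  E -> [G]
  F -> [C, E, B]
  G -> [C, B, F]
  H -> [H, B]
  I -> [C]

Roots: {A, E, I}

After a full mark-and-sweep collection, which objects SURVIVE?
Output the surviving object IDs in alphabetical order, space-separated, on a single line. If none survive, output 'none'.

Answer: A B C E F G H I

Derivation:
Roots: A E I
Mark A: refs=H E G, marked=A
Mark E: refs=G, marked=A E
Mark I: refs=C, marked=A E I
Mark H: refs=H B, marked=A E H I
Mark G: refs=C B F, marked=A E G H I
Mark C: refs=E null B, marked=A C E G H I
Mark B: refs=null A C, marked=A B C E G H I
Mark F: refs=C E B, marked=A B C E F G H I
Unmarked (collected): D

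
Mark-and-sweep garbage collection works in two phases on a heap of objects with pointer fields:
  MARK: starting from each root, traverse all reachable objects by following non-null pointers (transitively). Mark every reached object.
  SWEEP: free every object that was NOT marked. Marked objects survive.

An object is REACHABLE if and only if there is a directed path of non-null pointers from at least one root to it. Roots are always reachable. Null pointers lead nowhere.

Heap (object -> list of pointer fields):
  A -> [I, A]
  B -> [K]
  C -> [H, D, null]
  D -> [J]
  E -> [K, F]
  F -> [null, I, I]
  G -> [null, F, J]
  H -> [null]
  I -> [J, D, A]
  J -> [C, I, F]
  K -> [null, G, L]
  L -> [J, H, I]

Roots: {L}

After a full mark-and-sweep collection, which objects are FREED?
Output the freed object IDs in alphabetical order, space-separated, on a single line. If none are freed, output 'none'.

Answer: B E G K

Derivation:
Roots: L
Mark L: refs=J H I, marked=L
Mark J: refs=C I F, marked=J L
Mark H: refs=null, marked=H J L
Mark I: refs=J D A, marked=H I J L
Mark C: refs=H D null, marked=C H I J L
Mark F: refs=null I I, marked=C F H I J L
Mark D: refs=J, marked=C D F H I J L
Mark A: refs=I A, marked=A C D F H I J L
Unmarked (collected): B E G K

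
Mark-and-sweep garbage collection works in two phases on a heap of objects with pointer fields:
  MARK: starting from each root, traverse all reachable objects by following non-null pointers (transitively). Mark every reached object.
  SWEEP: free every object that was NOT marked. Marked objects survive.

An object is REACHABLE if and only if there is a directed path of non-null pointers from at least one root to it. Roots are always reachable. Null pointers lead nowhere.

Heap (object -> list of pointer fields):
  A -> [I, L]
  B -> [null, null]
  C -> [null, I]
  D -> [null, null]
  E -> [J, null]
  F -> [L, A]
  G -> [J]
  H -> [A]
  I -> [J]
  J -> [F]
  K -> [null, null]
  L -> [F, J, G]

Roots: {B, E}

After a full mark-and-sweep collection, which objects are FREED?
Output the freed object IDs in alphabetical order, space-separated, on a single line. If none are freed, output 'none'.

Roots: B E
Mark B: refs=null null, marked=B
Mark E: refs=J null, marked=B E
Mark J: refs=F, marked=B E J
Mark F: refs=L A, marked=B E F J
Mark L: refs=F J G, marked=B E F J L
Mark A: refs=I L, marked=A B E F J L
Mark G: refs=J, marked=A B E F G J L
Mark I: refs=J, marked=A B E F G I J L
Unmarked (collected): C D H K

Answer: C D H K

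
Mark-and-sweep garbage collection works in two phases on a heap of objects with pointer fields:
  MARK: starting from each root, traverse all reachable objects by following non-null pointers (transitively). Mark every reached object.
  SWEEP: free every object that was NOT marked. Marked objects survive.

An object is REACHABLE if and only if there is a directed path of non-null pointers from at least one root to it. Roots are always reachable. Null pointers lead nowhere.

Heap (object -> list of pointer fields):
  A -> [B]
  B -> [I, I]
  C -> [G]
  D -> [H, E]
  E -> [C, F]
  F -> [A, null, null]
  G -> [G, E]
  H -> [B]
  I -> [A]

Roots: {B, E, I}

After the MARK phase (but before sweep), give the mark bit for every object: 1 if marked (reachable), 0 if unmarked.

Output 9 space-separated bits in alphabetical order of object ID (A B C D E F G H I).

Answer: 1 1 1 0 1 1 1 0 1

Derivation:
Roots: B E I
Mark B: refs=I I, marked=B
Mark E: refs=C F, marked=B E
Mark I: refs=A, marked=B E I
Mark C: refs=G, marked=B C E I
Mark F: refs=A null null, marked=B C E F I
Mark A: refs=B, marked=A B C E F I
Mark G: refs=G E, marked=A B C E F G I
Unmarked (collected): D H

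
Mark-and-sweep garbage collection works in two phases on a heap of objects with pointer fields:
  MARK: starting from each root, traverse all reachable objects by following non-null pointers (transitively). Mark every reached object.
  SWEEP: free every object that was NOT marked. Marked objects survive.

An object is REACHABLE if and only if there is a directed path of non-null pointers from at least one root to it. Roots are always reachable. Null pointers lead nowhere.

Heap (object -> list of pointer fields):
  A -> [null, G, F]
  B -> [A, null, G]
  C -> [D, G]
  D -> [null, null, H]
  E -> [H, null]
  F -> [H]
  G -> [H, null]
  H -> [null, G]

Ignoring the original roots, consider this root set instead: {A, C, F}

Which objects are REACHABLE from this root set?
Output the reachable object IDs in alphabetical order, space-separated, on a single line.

Roots: A C F
Mark A: refs=null G F, marked=A
Mark C: refs=D G, marked=A C
Mark F: refs=H, marked=A C F
Mark G: refs=H null, marked=A C F G
Mark D: refs=null null H, marked=A C D F G
Mark H: refs=null G, marked=A C D F G H
Unmarked (collected): B E

Answer: A C D F G H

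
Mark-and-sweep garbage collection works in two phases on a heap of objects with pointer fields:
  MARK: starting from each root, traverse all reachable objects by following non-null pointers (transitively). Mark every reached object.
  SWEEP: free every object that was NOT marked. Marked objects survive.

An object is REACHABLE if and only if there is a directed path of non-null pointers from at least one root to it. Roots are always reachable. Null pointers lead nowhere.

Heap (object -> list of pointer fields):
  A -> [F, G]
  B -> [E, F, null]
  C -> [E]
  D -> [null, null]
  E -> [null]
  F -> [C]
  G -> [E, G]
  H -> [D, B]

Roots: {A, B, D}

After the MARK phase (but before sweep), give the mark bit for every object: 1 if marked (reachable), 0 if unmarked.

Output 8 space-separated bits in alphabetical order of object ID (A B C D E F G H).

Answer: 1 1 1 1 1 1 1 0

Derivation:
Roots: A B D
Mark A: refs=F G, marked=A
Mark B: refs=E F null, marked=A B
Mark D: refs=null null, marked=A B D
Mark F: refs=C, marked=A B D F
Mark G: refs=E G, marked=A B D F G
Mark E: refs=null, marked=A B D E F G
Mark C: refs=E, marked=A B C D E F G
Unmarked (collected): H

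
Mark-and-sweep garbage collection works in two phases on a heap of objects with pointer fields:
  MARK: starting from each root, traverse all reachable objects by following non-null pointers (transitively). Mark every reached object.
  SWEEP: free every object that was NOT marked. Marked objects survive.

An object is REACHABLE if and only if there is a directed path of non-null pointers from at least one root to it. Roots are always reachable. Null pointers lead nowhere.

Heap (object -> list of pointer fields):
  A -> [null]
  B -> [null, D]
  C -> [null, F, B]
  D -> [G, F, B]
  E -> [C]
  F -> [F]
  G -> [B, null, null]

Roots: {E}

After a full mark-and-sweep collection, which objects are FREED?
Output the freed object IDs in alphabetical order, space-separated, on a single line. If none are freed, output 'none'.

Roots: E
Mark E: refs=C, marked=E
Mark C: refs=null F B, marked=C E
Mark F: refs=F, marked=C E F
Mark B: refs=null D, marked=B C E F
Mark D: refs=G F B, marked=B C D E F
Mark G: refs=B null null, marked=B C D E F G
Unmarked (collected): A

Answer: A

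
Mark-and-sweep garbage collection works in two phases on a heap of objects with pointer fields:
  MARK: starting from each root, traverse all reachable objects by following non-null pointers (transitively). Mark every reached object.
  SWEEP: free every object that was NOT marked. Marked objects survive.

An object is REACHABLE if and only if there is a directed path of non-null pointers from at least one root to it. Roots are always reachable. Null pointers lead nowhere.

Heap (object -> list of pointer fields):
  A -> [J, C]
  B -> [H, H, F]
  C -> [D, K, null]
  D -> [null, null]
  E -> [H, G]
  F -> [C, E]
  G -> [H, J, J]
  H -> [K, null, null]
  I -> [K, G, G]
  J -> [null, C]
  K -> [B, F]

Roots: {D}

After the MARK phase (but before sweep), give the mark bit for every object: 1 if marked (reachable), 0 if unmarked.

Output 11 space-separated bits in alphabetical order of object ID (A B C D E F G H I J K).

Answer: 0 0 0 1 0 0 0 0 0 0 0

Derivation:
Roots: D
Mark D: refs=null null, marked=D
Unmarked (collected): A B C E F G H I J K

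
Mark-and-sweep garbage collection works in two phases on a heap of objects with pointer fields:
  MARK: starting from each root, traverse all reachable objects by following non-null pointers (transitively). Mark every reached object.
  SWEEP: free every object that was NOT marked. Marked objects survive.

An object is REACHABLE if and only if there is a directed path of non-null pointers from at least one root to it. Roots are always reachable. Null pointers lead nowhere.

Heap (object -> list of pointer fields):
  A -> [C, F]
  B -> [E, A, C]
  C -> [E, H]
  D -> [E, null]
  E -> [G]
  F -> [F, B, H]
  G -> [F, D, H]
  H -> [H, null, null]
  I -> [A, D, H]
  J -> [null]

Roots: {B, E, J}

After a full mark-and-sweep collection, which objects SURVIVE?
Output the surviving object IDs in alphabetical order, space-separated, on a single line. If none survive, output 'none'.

Answer: A B C D E F G H J

Derivation:
Roots: B E J
Mark B: refs=E A C, marked=B
Mark E: refs=G, marked=B E
Mark J: refs=null, marked=B E J
Mark A: refs=C F, marked=A B E J
Mark C: refs=E H, marked=A B C E J
Mark G: refs=F D H, marked=A B C E G J
Mark F: refs=F B H, marked=A B C E F G J
Mark H: refs=H null null, marked=A B C E F G H J
Mark D: refs=E null, marked=A B C D E F G H J
Unmarked (collected): I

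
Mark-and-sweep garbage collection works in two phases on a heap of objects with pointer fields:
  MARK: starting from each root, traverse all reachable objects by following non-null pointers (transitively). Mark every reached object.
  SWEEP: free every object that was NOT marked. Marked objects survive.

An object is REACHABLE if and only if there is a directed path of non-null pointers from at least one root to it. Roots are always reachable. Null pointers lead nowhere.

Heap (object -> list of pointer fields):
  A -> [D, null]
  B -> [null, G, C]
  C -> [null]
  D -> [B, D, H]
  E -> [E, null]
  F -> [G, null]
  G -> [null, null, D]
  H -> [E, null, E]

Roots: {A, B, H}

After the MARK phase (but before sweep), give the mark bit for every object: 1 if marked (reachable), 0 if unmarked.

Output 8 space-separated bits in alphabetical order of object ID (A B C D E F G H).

Roots: A B H
Mark A: refs=D null, marked=A
Mark B: refs=null G C, marked=A B
Mark H: refs=E null E, marked=A B H
Mark D: refs=B D H, marked=A B D H
Mark G: refs=null null D, marked=A B D G H
Mark C: refs=null, marked=A B C D G H
Mark E: refs=E null, marked=A B C D E G H
Unmarked (collected): F

Answer: 1 1 1 1 1 0 1 1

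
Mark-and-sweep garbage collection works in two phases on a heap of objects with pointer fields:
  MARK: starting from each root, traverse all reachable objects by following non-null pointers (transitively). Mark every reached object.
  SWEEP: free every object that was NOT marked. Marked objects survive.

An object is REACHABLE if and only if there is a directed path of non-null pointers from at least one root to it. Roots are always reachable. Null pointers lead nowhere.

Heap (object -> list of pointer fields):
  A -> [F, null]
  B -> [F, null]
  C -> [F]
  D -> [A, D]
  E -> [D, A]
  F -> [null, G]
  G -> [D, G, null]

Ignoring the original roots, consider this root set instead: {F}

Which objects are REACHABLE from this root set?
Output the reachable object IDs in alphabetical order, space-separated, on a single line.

Roots: F
Mark F: refs=null G, marked=F
Mark G: refs=D G null, marked=F G
Mark D: refs=A D, marked=D F G
Mark A: refs=F null, marked=A D F G
Unmarked (collected): B C E

Answer: A D F G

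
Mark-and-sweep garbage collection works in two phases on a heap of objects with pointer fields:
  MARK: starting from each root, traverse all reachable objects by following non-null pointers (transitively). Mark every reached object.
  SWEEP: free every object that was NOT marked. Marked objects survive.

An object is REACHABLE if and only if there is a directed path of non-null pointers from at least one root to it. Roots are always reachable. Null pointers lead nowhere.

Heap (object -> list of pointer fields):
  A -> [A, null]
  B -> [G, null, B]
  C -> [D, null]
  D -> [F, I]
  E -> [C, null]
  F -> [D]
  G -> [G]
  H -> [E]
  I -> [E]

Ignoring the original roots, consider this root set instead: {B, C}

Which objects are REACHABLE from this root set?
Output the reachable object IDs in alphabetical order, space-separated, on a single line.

Answer: B C D E F G I

Derivation:
Roots: B C
Mark B: refs=G null B, marked=B
Mark C: refs=D null, marked=B C
Mark G: refs=G, marked=B C G
Mark D: refs=F I, marked=B C D G
Mark F: refs=D, marked=B C D F G
Mark I: refs=E, marked=B C D F G I
Mark E: refs=C null, marked=B C D E F G I
Unmarked (collected): A H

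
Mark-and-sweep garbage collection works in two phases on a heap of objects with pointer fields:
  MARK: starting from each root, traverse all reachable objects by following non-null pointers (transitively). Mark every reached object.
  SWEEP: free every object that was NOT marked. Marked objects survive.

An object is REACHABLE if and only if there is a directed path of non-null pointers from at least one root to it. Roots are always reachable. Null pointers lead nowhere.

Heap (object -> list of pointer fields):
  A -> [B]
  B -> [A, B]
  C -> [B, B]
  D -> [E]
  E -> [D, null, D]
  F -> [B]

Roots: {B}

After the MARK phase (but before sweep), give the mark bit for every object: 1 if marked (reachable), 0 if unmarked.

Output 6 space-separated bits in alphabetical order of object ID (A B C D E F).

Answer: 1 1 0 0 0 0

Derivation:
Roots: B
Mark B: refs=A B, marked=B
Mark A: refs=B, marked=A B
Unmarked (collected): C D E F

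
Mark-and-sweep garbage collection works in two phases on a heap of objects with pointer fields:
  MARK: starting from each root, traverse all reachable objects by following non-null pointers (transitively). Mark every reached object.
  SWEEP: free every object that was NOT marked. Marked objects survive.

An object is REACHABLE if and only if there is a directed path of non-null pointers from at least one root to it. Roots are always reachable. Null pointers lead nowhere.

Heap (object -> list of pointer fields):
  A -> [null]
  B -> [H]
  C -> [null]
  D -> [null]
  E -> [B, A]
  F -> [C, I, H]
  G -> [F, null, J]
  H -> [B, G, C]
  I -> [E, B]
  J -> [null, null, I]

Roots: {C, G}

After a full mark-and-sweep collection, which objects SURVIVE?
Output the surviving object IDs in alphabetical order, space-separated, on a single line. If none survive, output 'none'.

Answer: A B C E F G H I J

Derivation:
Roots: C G
Mark C: refs=null, marked=C
Mark G: refs=F null J, marked=C G
Mark F: refs=C I H, marked=C F G
Mark J: refs=null null I, marked=C F G J
Mark I: refs=E B, marked=C F G I J
Mark H: refs=B G C, marked=C F G H I J
Mark E: refs=B A, marked=C E F G H I J
Mark B: refs=H, marked=B C E F G H I J
Mark A: refs=null, marked=A B C E F G H I J
Unmarked (collected): D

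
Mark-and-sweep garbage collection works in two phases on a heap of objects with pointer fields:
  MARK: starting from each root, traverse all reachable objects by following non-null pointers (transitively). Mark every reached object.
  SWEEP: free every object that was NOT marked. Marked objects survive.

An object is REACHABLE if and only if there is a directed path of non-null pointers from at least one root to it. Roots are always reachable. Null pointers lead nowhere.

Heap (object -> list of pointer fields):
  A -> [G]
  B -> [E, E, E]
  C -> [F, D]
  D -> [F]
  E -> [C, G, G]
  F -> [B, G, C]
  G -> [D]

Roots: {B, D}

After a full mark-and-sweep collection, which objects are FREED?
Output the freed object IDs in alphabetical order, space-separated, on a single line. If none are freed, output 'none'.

Answer: A

Derivation:
Roots: B D
Mark B: refs=E E E, marked=B
Mark D: refs=F, marked=B D
Mark E: refs=C G G, marked=B D E
Mark F: refs=B G C, marked=B D E F
Mark C: refs=F D, marked=B C D E F
Mark G: refs=D, marked=B C D E F G
Unmarked (collected): A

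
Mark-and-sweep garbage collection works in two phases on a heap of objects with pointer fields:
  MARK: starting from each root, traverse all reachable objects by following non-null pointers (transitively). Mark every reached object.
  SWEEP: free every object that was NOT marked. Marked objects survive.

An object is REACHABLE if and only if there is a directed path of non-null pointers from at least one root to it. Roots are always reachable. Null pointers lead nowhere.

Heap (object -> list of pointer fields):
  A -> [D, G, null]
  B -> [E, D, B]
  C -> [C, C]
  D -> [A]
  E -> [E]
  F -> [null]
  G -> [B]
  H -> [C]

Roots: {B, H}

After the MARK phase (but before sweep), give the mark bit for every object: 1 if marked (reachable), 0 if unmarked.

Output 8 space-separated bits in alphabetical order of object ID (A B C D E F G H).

Roots: B H
Mark B: refs=E D B, marked=B
Mark H: refs=C, marked=B H
Mark E: refs=E, marked=B E H
Mark D: refs=A, marked=B D E H
Mark C: refs=C C, marked=B C D E H
Mark A: refs=D G null, marked=A B C D E H
Mark G: refs=B, marked=A B C D E G H
Unmarked (collected): F

Answer: 1 1 1 1 1 0 1 1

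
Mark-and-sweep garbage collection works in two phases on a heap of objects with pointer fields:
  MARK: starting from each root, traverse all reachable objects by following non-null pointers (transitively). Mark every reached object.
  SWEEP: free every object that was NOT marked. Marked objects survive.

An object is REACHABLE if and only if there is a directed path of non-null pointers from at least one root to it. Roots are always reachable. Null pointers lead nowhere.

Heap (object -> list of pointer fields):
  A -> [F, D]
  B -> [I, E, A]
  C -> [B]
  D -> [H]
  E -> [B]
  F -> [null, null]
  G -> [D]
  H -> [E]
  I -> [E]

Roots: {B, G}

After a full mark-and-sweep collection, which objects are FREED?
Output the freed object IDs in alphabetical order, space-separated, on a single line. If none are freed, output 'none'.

Roots: B G
Mark B: refs=I E A, marked=B
Mark G: refs=D, marked=B G
Mark I: refs=E, marked=B G I
Mark E: refs=B, marked=B E G I
Mark A: refs=F D, marked=A B E G I
Mark D: refs=H, marked=A B D E G I
Mark F: refs=null null, marked=A B D E F G I
Mark H: refs=E, marked=A B D E F G H I
Unmarked (collected): C

Answer: C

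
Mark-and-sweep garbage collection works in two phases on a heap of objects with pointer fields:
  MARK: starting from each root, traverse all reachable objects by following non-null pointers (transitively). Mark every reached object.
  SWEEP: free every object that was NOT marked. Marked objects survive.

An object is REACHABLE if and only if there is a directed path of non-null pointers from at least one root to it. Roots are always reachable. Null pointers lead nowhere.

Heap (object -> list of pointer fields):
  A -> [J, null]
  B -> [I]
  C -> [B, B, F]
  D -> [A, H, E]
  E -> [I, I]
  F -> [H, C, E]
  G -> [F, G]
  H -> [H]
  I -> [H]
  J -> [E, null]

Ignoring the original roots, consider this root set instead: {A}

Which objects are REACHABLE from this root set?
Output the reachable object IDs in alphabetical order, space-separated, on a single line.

Roots: A
Mark A: refs=J null, marked=A
Mark J: refs=E null, marked=A J
Mark E: refs=I I, marked=A E J
Mark I: refs=H, marked=A E I J
Mark H: refs=H, marked=A E H I J
Unmarked (collected): B C D F G

Answer: A E H I J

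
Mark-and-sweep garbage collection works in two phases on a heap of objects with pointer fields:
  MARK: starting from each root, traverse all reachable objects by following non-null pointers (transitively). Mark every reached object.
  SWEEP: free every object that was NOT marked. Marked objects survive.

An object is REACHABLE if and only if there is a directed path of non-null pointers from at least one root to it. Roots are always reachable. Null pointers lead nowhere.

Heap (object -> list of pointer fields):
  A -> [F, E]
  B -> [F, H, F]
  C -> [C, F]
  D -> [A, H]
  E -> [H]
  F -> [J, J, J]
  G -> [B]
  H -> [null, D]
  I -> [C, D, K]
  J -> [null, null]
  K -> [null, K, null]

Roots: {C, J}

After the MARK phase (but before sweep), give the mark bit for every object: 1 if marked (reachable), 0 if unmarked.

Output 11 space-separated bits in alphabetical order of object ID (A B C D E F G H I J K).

Roots: C J
Mark C: refs=C F, marked=C
Mark J: refs=null null, marked=C J
Mark F: refs=J J J, marked=C F J
Unmarked (collected): A B D E G H I K

Answer: 0 0 1 0 0 1 0 0 0 1 0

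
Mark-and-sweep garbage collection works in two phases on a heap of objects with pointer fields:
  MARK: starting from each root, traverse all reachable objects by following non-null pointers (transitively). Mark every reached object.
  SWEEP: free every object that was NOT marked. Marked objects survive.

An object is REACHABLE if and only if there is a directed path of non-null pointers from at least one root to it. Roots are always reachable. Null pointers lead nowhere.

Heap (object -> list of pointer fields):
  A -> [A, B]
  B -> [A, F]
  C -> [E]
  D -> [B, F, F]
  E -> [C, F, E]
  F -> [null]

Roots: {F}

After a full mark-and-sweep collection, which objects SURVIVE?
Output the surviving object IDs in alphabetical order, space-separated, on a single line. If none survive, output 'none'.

Roots: F
Mark F: refs=null, marked=F
Unmarked (collected): A B C D E

Answer: F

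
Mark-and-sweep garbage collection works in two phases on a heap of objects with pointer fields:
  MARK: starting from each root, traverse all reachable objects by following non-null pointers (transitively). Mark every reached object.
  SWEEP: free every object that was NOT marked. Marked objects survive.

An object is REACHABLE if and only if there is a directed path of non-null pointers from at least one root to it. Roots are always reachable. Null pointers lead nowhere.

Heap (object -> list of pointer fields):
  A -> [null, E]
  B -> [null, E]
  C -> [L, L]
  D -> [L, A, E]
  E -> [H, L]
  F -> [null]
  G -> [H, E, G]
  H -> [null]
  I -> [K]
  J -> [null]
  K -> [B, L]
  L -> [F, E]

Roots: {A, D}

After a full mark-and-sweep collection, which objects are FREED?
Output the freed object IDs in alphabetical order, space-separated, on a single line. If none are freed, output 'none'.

Roots: A D
Mark A: refs=null E, marked=A
Mark D: refs=L A E, marked=A D
Mark E: refs=H L, marked=A D E
Mark L: refs=F E, marked=A D E L
Mark H: refs=null, marked=A D E H L
Mark F: refs=null, marked=A D E F H L
Unmarked (collected): B C G I J K

Answer: B C G I J K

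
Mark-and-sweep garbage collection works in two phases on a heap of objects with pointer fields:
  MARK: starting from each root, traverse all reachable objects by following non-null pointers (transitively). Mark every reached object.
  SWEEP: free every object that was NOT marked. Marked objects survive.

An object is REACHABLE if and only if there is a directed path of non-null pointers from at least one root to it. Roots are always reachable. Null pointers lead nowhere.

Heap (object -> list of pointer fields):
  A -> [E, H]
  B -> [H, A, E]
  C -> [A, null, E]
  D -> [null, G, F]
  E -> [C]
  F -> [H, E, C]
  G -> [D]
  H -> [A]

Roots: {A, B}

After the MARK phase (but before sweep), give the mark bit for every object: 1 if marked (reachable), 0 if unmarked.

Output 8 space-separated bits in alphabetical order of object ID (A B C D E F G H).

Roots: A B
Mark A: refs=E H, marked=A
Mark B: refs=H A E, marked=A B
Mark E: refs=C, marked=A B E
Mark H: refs=A, marked=A B E H
Mark C: refs=A null E, marked=A B C E H
Unmarked (collected): D F G

Answer: 1 1 1 0 1 0 0 1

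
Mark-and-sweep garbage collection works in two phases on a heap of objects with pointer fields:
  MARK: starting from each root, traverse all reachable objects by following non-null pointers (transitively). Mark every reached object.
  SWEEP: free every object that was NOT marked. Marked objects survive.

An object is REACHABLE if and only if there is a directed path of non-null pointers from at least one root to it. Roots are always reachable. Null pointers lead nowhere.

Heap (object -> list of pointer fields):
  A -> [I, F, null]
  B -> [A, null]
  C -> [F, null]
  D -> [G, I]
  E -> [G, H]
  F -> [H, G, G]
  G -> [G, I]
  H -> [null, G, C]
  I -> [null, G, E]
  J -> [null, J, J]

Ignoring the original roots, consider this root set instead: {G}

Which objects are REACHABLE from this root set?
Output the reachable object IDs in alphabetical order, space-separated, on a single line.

Answer: C E F G H I

Derivation:
Roots: G
Mark G: refs=G I, marked=G
Mark I: refs=null G E, marked=G I
Mark E: refs=G H, marked=E G I
Mark H: refs=null G C, marked=E G H I
Mark C: refs=F null, marked=C E G H I
Mark F: refs=H G G, marked=C E F G H I
Unmarked (collected): A B D J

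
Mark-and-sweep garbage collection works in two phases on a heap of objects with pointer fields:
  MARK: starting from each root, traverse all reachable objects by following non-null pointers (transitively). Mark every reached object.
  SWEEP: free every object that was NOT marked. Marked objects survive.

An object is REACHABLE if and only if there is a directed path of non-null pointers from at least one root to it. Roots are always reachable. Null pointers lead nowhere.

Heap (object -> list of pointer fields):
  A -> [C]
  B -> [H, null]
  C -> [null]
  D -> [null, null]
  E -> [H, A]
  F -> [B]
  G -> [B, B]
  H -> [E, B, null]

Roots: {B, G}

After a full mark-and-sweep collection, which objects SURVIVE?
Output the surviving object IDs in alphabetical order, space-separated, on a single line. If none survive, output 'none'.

Roots: B G
Mark B: refs=H null, marked=B
Mark G: refs=B B, marked=B G
Mark H: refs=E B null, marked=B G H
Mark E: refs=H A, marked=B E G H
Mark A: refs=C, marked=A B E G H
Mark C: refs=null, marked=A B C E G H
Unmarked (collected): D F

Answer: A B C E G H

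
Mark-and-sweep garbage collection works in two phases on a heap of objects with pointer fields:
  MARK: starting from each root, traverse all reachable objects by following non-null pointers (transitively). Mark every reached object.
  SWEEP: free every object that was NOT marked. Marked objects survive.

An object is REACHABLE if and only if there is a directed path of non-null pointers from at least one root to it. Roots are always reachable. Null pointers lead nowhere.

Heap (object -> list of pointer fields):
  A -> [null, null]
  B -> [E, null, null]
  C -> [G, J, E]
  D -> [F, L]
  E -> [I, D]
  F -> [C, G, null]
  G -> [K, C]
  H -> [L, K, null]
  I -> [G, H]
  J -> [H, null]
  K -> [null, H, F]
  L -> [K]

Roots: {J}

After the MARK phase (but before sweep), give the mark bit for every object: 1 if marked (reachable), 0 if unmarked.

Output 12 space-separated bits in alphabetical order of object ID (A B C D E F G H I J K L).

Answer: 0 0 1 1 1 1 1 1 1 1 1 1

Derivation:
Roots: J
Mark J: refs=H null, marked=J
Mark H: refs=L K null, marked=H J
Mark L: refs=K, marked=H J L
Mark K: refs=null H F, marked=H J K L
Mark F: refs=C G null, marked=F H J K L
Mark C: refs=G J E, marked=C F H J K L
Mark G: refs=K C, marked=C F G H J K L
Mark E: refs=I D, marked=C E F G H J K L
Mark I: refs=G H, marked=C E F G H I J K L
Mark D: refs=F L, marked=C D E F G H I J K L
Unmarked (collected): A B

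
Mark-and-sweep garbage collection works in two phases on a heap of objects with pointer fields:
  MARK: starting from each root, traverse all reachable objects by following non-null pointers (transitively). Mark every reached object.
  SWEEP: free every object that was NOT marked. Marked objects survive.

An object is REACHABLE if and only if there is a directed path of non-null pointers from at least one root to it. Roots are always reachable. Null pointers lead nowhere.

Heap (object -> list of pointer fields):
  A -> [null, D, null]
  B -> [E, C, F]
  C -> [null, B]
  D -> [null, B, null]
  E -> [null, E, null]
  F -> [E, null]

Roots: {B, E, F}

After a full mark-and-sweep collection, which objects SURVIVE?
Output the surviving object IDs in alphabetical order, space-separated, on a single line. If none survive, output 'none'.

Roots: B E F
Mark B: refs=E C F, marked=B
Mark E: refs=null E null, marked=B E
Mark F: refs=E null, marked=B E F
Mark C: refs=null B, marked=B C E F
Unmarked (collected): A D

Answer: B C E F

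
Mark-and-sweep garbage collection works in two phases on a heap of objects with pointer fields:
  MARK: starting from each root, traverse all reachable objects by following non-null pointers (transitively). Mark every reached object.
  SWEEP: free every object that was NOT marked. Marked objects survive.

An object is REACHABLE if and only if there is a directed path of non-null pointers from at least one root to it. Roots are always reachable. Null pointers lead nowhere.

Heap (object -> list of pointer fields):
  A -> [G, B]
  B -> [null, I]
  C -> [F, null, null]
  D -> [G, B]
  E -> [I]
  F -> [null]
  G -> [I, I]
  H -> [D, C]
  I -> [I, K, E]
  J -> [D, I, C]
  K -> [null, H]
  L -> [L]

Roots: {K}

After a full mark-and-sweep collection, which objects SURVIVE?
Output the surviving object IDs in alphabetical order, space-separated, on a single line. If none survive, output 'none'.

Answer: B C D E F G H I K

Derivation:
Roots: K
Mark K: refs=null H, marked=K
Mark H: refs=D C, marked=H K
Mark D: refs=G B, marked=D H K
Mark C: refs=F null null, marked=C D H K
Mark G: refs=I I, marked=C D G H K
Mark B: refs=null I, marked=B C D G H K
Mark F: refs=null, marked=B C D F G H K
Mark I: refs=I K E, marked=B C D F G H I K
Mark E: refs=I, marked=B C D E F G H I K
Unmarked (collected): A J L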